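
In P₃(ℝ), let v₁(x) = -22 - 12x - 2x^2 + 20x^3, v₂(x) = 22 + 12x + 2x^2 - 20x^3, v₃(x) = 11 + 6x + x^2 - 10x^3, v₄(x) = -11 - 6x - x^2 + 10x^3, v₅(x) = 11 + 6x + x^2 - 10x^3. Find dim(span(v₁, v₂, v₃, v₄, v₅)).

Pass to coordinate vectors with respect to the basis {1, x, …, x^3}.
Put the 4×5 matrix [v₁|v₂|v₃|v₄|v₅] into echelon form.
Reduction leaves 1 leading entry, giving rank 1.
(With 5 elements in a 4-dimensional space the rank is at most 4.)

dim = 1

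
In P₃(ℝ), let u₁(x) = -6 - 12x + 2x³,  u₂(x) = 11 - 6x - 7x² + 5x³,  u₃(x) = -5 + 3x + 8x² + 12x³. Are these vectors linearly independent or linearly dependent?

Take coordinates with respect to the standard basis {1, x, …, x³}.
Place the vectors as rows of a 3×4 matrix and reduce to echelon form.
The reduction yields 3 nonzero rows, so the rank is 3.
Since rank = 3 (the number of vectors), the set is linearly independent.

linearly independent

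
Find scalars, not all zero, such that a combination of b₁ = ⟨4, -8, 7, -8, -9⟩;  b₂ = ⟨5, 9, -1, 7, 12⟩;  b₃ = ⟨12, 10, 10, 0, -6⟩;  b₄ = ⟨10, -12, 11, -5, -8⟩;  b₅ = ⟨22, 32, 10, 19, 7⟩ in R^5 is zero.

Solve the homogeneous system with b₁, b₂, b₃, b₄, b₅ as columns by row-reducing the coefficient matrix.
A generator of the null space is (3, 0, -2, -1, 1).

3b₁ - 2b₃ - b₄ + b₅ = 0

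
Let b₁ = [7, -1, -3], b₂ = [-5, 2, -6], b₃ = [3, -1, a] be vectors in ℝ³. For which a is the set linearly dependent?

a = 7/3

The vectors are dependent exactly when the determinant of the matrix with rows b₁, b₂, b₃ vanishes.
Cofactor expansion gives det = 9*a - 21.
Solving 9*a - 21 = 0 yields a = 7/3.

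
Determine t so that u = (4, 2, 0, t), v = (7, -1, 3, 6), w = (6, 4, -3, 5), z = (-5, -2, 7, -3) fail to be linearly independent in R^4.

t = 18/5

The set is linearly dependent precisely when det[u; v; w; z] = 0.
Expanding, det = 738 - 205*t.
This vanishes exactly when t = 18/5.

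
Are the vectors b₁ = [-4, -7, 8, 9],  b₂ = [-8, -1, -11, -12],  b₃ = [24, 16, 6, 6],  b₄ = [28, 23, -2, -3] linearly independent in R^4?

linearly dependent

Form the 4×4 matrix with these as columns; its determinant is 0.
A zero determinant means the columns are linearly dependent.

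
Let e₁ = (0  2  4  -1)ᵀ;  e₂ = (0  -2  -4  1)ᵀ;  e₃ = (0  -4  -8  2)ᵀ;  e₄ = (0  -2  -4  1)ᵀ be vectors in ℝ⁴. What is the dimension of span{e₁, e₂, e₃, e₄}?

dim = 1

Put the 4×4 matrix [e₁|e₂|e₃|e₄] into echelon form.
Exactly 1 pivot survives; hence the rank is 1.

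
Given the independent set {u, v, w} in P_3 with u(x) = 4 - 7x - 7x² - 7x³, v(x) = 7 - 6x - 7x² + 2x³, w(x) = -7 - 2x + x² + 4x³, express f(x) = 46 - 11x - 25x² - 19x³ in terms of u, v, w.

f = u + 2v - 4w

Work in coordinates with respect to the standard basis {1, x, …, x³}.
Since u, v, w are independent, the coefficients expressing f are uniquely determined by a linear system.
The system has the unique solution (a₁, a₂, a₃) = (1, 2, -4).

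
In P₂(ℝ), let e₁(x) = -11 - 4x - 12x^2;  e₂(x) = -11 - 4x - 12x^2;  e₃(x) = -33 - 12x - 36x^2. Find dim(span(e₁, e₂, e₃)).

Pass to coordinate vectors with respect to the basis {1, x, x^2}.
Form the matrix with e₁, e₂, e₃ as columns and reduce.
The echelon form has 1 nonzero row, so the rank is 1.

1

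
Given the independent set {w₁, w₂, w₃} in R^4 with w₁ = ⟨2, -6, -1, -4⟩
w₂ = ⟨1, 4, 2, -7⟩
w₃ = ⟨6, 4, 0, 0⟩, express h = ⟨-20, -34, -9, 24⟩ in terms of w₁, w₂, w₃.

Set up the augmented matrix [w₁ | w₂ | w₃ | h] and row-reduce.
The system has the unique solution (c₁, c₂, c₃) = (1, -4, -3).

h = w₁ - 4w₂ - 3w₃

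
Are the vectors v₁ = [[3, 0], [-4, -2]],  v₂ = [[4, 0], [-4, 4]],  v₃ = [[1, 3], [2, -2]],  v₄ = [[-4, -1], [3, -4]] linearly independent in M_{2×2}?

linearly independent

Write each element as a coordinate vector in ℝ⁴ using {E₁₁, E₁₂, E₂₁, E₂₂}.
Form the 4×4 matrix with these as columns; its determinant is 12.
A nonzero determinant means the columns are linearly independent.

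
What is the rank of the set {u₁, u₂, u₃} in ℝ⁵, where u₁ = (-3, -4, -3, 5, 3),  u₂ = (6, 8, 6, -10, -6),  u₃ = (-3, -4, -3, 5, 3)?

Form the matrix with u₁, u₂, u₃ as columns and reduce.
There is 1 pivot column, so rank = 1.

1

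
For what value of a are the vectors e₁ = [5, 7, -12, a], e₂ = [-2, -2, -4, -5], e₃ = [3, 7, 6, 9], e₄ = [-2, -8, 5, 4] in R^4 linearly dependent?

Dependence holds iff the 4×4 matrix [e₁ e₂ e₃ e₄] is singular.
Expanding, det = 72*a + 1026.
This vanishes exactly when a = -57/4.

a = -57/4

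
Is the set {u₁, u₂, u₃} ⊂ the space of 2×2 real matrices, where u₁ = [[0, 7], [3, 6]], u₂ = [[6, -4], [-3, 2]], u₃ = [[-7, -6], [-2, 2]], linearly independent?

linearly independent

Write each element as a coordinate vector in ℝ⁴ using {E₁₁, E₁₂, E₂₁, E₂₂}.
Place the vectors as rows of a 3×4 matrix and reduce to echelon form.
The reduction yields 3 nonzero rows, so the rank is 3.
Since rank = 3 (the number of vectors), the set is linearly independent.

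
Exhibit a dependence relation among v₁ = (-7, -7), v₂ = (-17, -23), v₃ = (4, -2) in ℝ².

Row-reduce the matrix with v₁, v₂, v₃ as columns; the null space gives the coefficients.
One solution (up to scaling) is (3, -1, 1).

3v₁ - v₂ + v₃ = 0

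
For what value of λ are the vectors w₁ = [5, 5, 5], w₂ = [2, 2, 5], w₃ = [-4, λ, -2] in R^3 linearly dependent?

Dependence holds iff the 3×3 matrix [w₁ w₂ w₃] is singular.
Expanding, det = -15*λ - 60.
This vanishes exactly when λ = -4.

λ = -4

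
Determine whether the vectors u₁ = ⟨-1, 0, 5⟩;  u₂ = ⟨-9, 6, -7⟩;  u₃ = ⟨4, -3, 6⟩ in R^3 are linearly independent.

linearly dependent

Form the 3×3 matrix with these as columns; its determinant is 0.
A zero determinant means the columns are linearly dependent.
Indeed u₁ - u₂ - 2u₃ = 0.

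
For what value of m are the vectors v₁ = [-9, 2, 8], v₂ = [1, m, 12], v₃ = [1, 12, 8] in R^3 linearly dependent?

Dependence holds iff the 3×3 matrix [v₁ v₂ v₃] is singular.
The determinant works out to 1400 - 80*m.
This vanishes exactly when m = 35/2.

m = 35/2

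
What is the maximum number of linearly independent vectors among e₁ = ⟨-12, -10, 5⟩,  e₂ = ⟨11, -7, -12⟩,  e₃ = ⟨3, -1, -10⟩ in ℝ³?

3

Put the 3×3 matrix [e₁|e₂|e₃] into echelon form.
The echelon form has 3 nonzero rows, so the rank is 3.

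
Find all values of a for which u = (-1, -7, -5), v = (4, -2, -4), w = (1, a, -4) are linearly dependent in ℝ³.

a = -17/4

Place the vectors as rows of a 3×3 matrix; dependence ⇔ determinant zero.
The determinant works out to -24*a - 102.
Setting this to zero gives a = -17/4.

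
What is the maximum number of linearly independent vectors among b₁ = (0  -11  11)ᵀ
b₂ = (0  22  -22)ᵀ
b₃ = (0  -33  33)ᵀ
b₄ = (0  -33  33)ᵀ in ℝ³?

1

Form the matrix with b₁, b₂, b₃, b₄ as columns and reduce.
There is 1 pivot column, so rank = 1.
(With 4 elements in a 3-dimensional space the rank is at most 3.)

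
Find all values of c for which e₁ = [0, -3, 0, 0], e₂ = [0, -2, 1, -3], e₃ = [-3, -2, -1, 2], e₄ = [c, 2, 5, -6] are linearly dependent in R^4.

The set is linearly dependent precisely when det[e₁; e₂; e₃; e₄] = 0.
Cofactor expansion gives det = 81 - 3*c.
This vanishes exactly when c = 27.

c = 27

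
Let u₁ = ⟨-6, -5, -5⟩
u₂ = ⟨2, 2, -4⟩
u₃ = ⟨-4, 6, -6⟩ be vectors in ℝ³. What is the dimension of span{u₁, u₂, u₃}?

dim = 3

Row-reduce the 3×3 matrix with these as rows.
Exactly 3 pivots survive; hence the rank is 3.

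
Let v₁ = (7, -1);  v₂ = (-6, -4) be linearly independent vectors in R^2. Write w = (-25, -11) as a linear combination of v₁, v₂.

w = -v₁ + 3v₂

Write w = c₁v₁ + c₂v₂ and equate components.
Row-reducing the augmented matrix gives the unique coefficients (c₁, c₂) = (-1, 3).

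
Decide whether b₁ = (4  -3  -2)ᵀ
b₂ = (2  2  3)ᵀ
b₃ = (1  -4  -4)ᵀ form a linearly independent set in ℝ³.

Place the vectors as rows of a 3×3 matrix and reduce to echelon form.
The reduction yields 3 nonzero rows, so the rank is 3.
Since rank = 3 (the number of vectors), the set is linearly independent.

linearly independent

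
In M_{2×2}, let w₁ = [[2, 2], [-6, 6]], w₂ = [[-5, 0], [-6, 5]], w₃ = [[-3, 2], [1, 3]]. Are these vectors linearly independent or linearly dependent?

Take coordinates with respect to the standard basis {E₁₁, E₁₂, E₂₁, E₂₂}.
Place the vectors as rows of a 3×4 matrix and reduce to echelon form.
The reduction yields 3 nonzero rows, so the rank is 3.
Since rank = 3 (the number of vectors), the set is linearly independent.

linearly independent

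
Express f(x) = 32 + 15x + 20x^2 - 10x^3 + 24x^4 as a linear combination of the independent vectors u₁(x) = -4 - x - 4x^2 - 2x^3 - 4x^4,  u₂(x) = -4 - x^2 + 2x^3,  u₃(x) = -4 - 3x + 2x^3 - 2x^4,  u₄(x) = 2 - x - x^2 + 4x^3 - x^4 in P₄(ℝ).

f = -4u₁ - 2u₂ - 3u₃ - 2u₄

Take coordinate vectors relative to {1, x, …, x^4}.
Set up the augmented matrix [u₁ | u₂ | u₃ | u₄ | f] and row-reduce.
Back-substitution yields (α₁, …, α₄) = (-4, -2, -3, -2).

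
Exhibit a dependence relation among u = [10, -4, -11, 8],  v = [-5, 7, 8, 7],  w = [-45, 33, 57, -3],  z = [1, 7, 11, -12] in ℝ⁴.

3u - 3v + w = 0

Write the vectors as columns of a matrix and find a nonzero vector in its null space.
A generator of the null space is (3, -3, 1, 0).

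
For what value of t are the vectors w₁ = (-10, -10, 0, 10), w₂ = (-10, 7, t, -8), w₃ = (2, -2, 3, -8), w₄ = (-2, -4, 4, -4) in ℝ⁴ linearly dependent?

Dependence holds iff the 4×4 matrix [w₁ w₂ w₃ w₄] is singular.
Cofactor expansion gives det = 120*t - 2820.
Setting this to zero gives t = 47/2.

t = 47/2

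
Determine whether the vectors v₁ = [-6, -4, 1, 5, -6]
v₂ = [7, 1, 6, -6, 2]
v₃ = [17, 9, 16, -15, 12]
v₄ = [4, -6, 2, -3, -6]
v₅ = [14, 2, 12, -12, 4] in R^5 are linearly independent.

linearly dependent

One vector is a scalar multiple of another, so the set is dependent.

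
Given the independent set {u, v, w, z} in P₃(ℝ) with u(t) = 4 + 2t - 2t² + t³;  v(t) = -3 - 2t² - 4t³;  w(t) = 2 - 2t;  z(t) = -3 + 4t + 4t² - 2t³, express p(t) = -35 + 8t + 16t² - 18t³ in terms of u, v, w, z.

Identify each element with its coordinate vector in ℝ⁴ via {1, t, …, t³}.
Write p = α₁u + … + α₄z and equate components.
Back-substitution yields (α₁, …, α₄) = (-4, 2, -2, 3).

p = -4u + 2v - 2w + 3z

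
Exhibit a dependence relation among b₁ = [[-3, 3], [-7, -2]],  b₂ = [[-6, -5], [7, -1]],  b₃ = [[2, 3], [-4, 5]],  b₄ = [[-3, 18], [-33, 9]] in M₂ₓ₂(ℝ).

Take coordinates with respect to {E₁₁, E₁₂, E₂₁, E₂₂}.
Set up α₁b₁ + … + α₄b₄ = 0 and solve the homogeneous system.
A generator of the null space is (3, 0, 3, -1).

3b₁ + 3b₃ - b₄ = 0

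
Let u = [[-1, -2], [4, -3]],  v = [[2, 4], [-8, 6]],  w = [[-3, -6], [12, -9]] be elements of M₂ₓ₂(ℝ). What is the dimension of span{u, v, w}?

Pass to coordinate vectors with respect to the basis {E₁₁, E₁₂, E₂₁, E₂₂}.
Row-reduce the 3×4 matrix with these as rows.
The echelon form has 1 nonzero row, so the rank is 1.

1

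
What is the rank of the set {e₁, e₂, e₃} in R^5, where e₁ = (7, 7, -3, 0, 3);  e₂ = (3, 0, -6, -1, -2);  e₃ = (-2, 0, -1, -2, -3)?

Apply Gaussian elimination to the matrix whose rows are e₁, e₂, e₃.
Reduction leaves 3 leading entries, giving rank 3.

rank 3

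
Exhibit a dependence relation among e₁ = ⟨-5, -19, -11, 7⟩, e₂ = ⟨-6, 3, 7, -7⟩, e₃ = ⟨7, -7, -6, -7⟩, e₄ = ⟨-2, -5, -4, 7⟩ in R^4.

Row-reduce the matrix with e₁, e₂, e₃, e₄ as columns; the null space gives the coefficients.
A generator of the null space is (1, -1, -1, -3).

e₁ - e₂ - e₃ - 3e₄ = 0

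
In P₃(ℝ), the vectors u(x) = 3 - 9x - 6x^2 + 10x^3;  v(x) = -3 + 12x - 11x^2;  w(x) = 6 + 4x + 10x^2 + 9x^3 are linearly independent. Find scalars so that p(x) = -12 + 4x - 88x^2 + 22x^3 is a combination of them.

Identify each element with its coordinate vector in ℝ⁴ via {1, x, …, x^3}.
Write p = c₁u + … + c₃w and equate components.
The system has the unique solution (c₁, c₂, c₃) = (4, 4, -2).

p = 4u + 4v - 2w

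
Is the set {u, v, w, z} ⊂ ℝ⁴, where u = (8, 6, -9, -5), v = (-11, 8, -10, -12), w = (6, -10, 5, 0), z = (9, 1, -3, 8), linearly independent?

linearly independent

Form the 4×4 matrix with these as columns; its determinant is -8767.
A nonzero determinant means the columns are linearly independent.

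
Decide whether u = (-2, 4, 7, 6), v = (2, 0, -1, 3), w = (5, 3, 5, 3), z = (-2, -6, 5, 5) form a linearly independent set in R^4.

linearly independent

Form the 4×4 matrix with these as columns; its determinant is -1686.
A nonzero determinant means the columns are linearly independent.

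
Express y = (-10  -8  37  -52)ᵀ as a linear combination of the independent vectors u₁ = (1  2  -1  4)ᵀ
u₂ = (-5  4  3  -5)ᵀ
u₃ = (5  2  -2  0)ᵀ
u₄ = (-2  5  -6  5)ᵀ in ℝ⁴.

Set up the augmented matrix [u₁ | u₂ | u₃ | u₄ | y] and row-reduce.
Back-substitution yields (c₁, …, c₄) = (-3, 4, 1, -4).

y = -3u₁ + 4u₂ + u₃ - 4u₄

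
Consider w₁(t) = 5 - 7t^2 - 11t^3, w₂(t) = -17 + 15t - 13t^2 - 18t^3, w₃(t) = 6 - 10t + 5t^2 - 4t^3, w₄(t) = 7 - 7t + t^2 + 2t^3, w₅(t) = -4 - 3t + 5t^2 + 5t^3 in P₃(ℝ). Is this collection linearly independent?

Take coordinates with respect to the standard basis {1, t, …, t^3}.
There are 5 vectors in a 4-dimensional space, so they cannot be linearly independent.

linearly dependent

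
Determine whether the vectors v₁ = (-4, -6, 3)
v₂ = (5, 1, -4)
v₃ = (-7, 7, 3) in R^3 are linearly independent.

linearly independent

The matrix [v₁|v₂|v₃] has determinant -76.
A nonzero determinant means the columns are linearly independent.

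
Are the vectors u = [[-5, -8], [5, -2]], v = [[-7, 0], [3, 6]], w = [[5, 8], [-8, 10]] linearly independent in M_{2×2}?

linearly independent

Take coordinates with respect to the standard basis {E₁₁, E₁₂, E₂₁, E₂₂}.
Place the vectors as rows of a 3×4 matrix and reduce to echelon form.
The reduction yields 3 nonzero rows, so the rank is 3.
Since rank = 3 (the number of vectors), the set is linearly independent.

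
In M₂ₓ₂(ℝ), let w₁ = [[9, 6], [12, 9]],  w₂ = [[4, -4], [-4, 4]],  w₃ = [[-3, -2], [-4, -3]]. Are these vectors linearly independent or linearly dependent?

Write each element as a coordinate vector in ℝ⁴ using {E₁₁, E₁₂, E₂₁, E₂₂}.
One vector is a scalar multiple of another, so the set is dependent.

linearly dependent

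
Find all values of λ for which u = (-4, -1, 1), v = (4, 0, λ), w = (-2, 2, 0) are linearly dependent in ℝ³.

λ = -4/5

The set is linearly dependent precisely when det[u; v; w] = 0.
Expanding, det = 10*λ + 8.
Solving 10*λ + 8 = 0 yields λ = -4/5.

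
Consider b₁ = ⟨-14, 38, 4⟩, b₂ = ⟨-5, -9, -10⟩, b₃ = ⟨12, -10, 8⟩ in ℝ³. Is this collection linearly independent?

linearly dependent

Row-reduce the matrix whose columns are b₁, b₂, b₃.
The reduction yields 2 nonzero rows, so the rank is 2.
Since rank 2 < 3, the set is linearly dependent.
Indeed b₁ + 2b₂ + 2b₃ = 0.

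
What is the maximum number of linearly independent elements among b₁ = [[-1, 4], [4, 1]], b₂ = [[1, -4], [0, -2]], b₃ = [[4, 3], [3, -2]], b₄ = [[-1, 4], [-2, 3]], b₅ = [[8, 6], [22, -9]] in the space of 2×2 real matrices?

Represent each element by its coordinate vector in ℝ⁴.
Put the 4×5 matrix [b₁|b₂|b₃|b₄|b₅] into echelon form.
Reduction leaves 4 leading entries, giving rank 4.
(With 5 elements in a 4-dimensional space the rank is at most 4.)

4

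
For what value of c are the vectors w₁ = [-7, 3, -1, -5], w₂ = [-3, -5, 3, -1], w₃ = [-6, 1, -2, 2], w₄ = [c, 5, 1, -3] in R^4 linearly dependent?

Dependence holds iff the 4×4 matrix [w₁ w₂ w₃ w₄] is singular.
Expanding, det = 32*c - 800.
This vanishes exactly when c = 25.

c = 25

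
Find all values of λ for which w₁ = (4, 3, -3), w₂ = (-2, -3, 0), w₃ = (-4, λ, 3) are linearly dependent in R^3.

The set is linearly dependent precisely when det[w₁; w₂; w₃] = 0.
The determinant works out to 6*λ + 18.
Setting this to zero gives λ = -3.

λ = -3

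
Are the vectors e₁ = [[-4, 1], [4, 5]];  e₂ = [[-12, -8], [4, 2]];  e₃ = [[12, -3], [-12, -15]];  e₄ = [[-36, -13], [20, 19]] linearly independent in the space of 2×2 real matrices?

linearly dependent

Write each element as a coordinate vector in ℝ⁴ using {E₁₁, E₁₂, E₂₁, E₂₂}.
One vector is a scalar multiple of another, so the set is dependent.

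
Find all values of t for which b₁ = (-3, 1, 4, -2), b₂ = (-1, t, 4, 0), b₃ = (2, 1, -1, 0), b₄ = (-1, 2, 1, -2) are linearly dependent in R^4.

The vectors are dependent exactly when the determinant of the matrix with rows b₁, b₂, b₃, b₄ vanishes.
Expanding, det = 8*t + 4.
Solving 8*t + 4 = 0 yields t = -1/2.

t = -1/2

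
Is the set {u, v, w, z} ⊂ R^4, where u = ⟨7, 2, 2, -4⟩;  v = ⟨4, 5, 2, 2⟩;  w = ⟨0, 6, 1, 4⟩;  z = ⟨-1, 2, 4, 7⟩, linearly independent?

Place the vectors as rows of a 4×4 matrix and reduce to echelon form.
The reduction yields 4 nonzero rows, so the rank is 4.
Since rank = 4 (the number of vectors), the set is linearly independent.

linearly independent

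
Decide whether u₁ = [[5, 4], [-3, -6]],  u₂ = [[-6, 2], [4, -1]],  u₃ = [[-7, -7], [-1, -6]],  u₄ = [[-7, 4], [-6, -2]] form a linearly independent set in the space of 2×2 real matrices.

Take coordinates with respect to the standard basis {E₁₁, E₁₂, E₂₁, E₂₂}.
The matrix [u₁|u₂|u₃|u₄] has determinant -6093.
A nonzero determinant means the columns are linearly independent.

linearly independent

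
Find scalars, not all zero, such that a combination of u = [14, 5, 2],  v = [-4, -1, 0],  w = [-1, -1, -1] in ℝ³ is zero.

Write the vectors as columns of a matrix and find a nonzero vector in its null space.
One solution (up to scaling) is (1, 3, 2).

u + 3v + 2w = 0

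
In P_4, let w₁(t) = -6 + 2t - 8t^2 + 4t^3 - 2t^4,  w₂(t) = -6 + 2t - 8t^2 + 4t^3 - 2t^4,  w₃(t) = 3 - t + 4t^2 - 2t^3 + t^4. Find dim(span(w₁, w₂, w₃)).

Pass to coordinate vectors with respect to the basis {1, t, …, t^4}.
Put the 5×3 matrix [w₁|w₂|w₃] into echelon form.
There is 1 pivot column, so rank = 1.

dim = 1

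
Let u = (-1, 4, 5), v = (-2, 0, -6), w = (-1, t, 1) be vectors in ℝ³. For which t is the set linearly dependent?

t = 2

The set is linearly dependent precisely when det[u; v; w] = 0.
Expanding, det = 32 - 16*t.
This vanishes exactly when t = 2.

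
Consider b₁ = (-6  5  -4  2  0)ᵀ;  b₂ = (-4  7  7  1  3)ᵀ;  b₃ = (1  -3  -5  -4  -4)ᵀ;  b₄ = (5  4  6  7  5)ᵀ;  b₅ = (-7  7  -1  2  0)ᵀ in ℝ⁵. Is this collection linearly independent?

linearly independent

Row-reduce the matrix whose columns are b₁, b₂, b₃, b₄, b₅.
The reduction yields 5 nonzero rows, so the rank is 5.
Since rank = 5 (the number of vectors), the set is linearly independent.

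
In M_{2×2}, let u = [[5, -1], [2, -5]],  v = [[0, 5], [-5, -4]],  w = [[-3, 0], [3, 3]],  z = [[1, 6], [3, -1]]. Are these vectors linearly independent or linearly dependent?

linearly independent

Write each element as a coordinate vector in ℝ⁴ using {E₁₁, E₁₂, E₂₁, E₂₂}.
Form the 4×4 matrix with these as columns; its determinant is 552.
A nonzero determinant means the columns are linearly independent.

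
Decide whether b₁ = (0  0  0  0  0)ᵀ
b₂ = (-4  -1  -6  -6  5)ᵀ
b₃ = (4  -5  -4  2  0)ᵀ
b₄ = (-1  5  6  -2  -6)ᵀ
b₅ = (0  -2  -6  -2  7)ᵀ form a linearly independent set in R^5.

One of the vectors is the zero vector, so the set is linearly dependent.

linearly dependent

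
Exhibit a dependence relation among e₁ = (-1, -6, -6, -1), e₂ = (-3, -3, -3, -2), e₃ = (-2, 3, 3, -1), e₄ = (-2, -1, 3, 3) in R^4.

e₁ - e₂ + e₃ = 0

Write the vectors as columns of a matrix and find a nonzero vector in its null space.
One solution (up to scaling) is (1, -1, 1, 0).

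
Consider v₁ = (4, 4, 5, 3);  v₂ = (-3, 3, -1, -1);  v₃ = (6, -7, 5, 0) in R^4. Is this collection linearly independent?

Row-reduce the matrix whose columns are v₁, v₂, v₃.
The reduction yields 3 nonzero rows, so the rank is 3.
Since rank = 3 (the number of vectors), the set is linearly independent.

linearly independent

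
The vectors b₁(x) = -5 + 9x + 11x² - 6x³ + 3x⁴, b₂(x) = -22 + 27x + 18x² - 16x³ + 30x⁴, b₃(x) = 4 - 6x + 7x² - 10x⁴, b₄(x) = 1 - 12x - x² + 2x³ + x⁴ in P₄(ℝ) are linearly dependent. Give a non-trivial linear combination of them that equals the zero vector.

3b₁ - b₂ - 2b₃ + b₄ = 0

Write each element as a vector in ℝ⁵ using {1, x, …, x⁴}.
Set up α₁b₁ + … + α₄b₄ = 0 and solve the homogeneous system.
A generator of the null space is (3, -1, -2, 1).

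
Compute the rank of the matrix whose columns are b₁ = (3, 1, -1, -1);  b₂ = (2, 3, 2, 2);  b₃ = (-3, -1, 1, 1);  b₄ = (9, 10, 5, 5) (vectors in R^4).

Apply Gaussian elimination to the matrix whose rows are b₁, b₂, b₃, b₄.
Reduction leaves 2 leading entries, giving rank 2.

rank 2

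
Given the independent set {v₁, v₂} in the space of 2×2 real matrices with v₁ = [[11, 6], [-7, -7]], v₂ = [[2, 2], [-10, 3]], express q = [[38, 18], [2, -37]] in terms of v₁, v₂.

q = 4v₁ - 3v₂

Identify each element with its coordinate vector in ℝ⁴ via {E₁₁, E₁₂, E₂₁, E₂₂}.
Solve the system with v₁, v₂ as columns and q as the right-hand side.
Back-substitution yields (α₁, α₂) = (4, -3).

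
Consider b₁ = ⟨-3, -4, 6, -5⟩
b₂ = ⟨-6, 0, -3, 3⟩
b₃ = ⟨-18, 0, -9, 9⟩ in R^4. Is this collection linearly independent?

One vector is a scalar multiple of another, so the set is dependent.

linearly dependent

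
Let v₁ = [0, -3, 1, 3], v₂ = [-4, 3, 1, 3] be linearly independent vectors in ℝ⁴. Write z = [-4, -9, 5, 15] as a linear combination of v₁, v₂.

Since v₁, v₂ are independent, the coefficients expressing z are uniquely determined by a linear system.
The system has the unique solution (a₁, a₂) = (4, 1).

z = 4v₁ + v₂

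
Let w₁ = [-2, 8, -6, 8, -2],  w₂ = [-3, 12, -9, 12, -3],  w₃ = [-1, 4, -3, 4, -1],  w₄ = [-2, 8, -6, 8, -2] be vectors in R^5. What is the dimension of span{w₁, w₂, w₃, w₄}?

Apply Gaussian elimination to the matrix whose rows are w₁, w₂, w₃, w₄.
Exactly 1 pivot survives; hence the rank is 1.

1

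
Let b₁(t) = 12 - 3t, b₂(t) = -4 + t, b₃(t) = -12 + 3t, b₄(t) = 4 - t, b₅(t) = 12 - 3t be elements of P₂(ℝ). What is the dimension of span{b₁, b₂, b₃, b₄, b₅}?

Pass to coordinate vectors with respect to the basis {1, t, t²}.
Form the matrix with b₁, b₂, b₃, b₄, b₅ as columns and reduce.
The echelon form has 1 nonzero row, so the rank is 1.
(With 5 elements in a 3-dimensional space the rank is at most 3.)

1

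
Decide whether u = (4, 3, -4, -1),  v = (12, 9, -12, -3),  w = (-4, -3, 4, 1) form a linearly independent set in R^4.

Place the vectors as rows of a 3×4 matrix and reduce to echelon form.
The reduction yields 1 nonzero row, so the rank is 1.
Since rank 1 < 3, the set is linearly dependent.

linearly dependent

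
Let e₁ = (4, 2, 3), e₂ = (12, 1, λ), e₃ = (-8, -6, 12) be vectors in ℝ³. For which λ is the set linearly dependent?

λ = 54

Place the vectors as rows of a 3×3 matrix; dependence ⇔ determinant zero.
Cofactor expansion gives det = 8*λ - 432.
Setting this to zero gives λ = 54.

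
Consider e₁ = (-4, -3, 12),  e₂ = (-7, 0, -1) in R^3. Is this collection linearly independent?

Row-reduce the matrix whose columns are e₁, e₂.
The reduction yields 2 nonzero rows, so the rank is 2.
Since rank = 2 (the number of vectors), the set is linearly independent.

linearly independent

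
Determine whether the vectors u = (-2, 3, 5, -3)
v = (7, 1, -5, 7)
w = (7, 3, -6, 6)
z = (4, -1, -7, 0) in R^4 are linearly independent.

Place the vectors as rows of a 4×4 matrix and reduce to echelon form.
The reduction yields 4 nonzero rows, so the rank is 4.
Since rank = 4 (the number of vectors), the set is linearly independent.

linearly independent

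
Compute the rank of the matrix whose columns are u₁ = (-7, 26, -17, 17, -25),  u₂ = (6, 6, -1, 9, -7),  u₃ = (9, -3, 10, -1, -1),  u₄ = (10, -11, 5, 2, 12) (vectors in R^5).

Form the matrix with u₁, u₂, u₃, u₄ as columns and reduce.
There are 3 pivot columns, so rank = 3.

3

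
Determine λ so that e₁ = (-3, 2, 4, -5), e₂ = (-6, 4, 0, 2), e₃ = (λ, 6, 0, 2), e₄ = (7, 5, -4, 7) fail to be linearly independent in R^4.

λ = 2/3

Dependence holds iff the 4×4 matrix [e₁ e₂ e₃ e₄] is singular.
Expanding, det = 24*λ - 16.
Setting this to zero gives λ = 2/3.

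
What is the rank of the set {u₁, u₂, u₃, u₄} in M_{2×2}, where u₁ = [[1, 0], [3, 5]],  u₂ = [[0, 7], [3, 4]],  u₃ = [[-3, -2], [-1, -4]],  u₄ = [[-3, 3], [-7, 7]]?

Represent each element by its coordinate vector in ℝ⁴.
Apply Gaussian elimination to the matrix whose rows are u₁, u₂, u₃, u₄.
There are 4 pivot columns, so rank = 4.

4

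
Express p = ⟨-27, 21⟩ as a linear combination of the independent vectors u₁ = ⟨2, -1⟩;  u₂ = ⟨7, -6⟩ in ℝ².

p = -3u₁ - 3u₂

Write p = α₁u₁ + α₂u₂ and equate components.
Row-reducing the augmented matrix gives the unique coefficients (α₁, α₂) = (-3, -3).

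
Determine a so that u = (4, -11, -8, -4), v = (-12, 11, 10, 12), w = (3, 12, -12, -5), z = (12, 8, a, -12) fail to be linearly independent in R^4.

a = 23/11

Dependence holds iff the 4×4 matrix [u v w z] is singular.
The determinant works out to 368 - 176*a.
Solving 368 - 176*a = 0 yields a = 23/11.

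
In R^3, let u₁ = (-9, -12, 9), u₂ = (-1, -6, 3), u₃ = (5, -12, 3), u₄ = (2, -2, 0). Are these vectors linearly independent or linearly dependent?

There are 4 vectors in a 3-dimensional space, so they cannot be linearly independent.

linearly dependent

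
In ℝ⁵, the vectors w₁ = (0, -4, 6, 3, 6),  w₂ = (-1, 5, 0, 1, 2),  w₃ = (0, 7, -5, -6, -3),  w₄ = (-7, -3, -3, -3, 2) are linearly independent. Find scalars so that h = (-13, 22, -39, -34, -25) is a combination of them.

h = -3w₁ - w₂ + 3w₃ + 2w₄

Solve the system with w₁, w₂, w₃, w₄ as columns and h as the right-hand side.
The system has the unique solution (α₁, …, α₄) = (-3, -1, 3, 2).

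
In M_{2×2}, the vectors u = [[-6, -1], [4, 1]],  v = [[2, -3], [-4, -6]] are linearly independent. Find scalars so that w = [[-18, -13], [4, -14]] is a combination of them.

w = 4u + 3v

Take coordinate vectors relative to {E₁₁, E₁₂, E₂₁, E₂₂}.
Since u, v are independent, the coefficients expressing w are uniquely determined by a linear system.
Back-substitution yields (c₁, c₂) = (4, 3).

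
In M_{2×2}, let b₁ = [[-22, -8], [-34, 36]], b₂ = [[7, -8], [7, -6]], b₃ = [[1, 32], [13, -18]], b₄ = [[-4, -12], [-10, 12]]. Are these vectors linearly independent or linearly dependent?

linearly dependent

Take coordinates with respect to the standard basis {E₁₁, E₁₂, E₂₁, E₂₂}.
Row-reduce the matrix whose columns are b₁, b₂, b₃, b₄.
The reduction yields 2 nonzero rows, so the rank is 2.
Since rank 2 < 4, the set is linearly dependent.
Indeed b₁ + 3b₂ + b₃ = 0.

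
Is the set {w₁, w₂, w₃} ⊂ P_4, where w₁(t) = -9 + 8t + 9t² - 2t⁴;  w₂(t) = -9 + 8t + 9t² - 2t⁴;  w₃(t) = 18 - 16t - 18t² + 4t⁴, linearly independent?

linearly dependent

Take coordinates with respect to the standard basis {1, t, …, t⁴}.
Place the vectors as rows of a 3×5 matrix and reduce to echelon form.
The reduction yields 1 nonzero row, so the rank is 1.
Since rank 1 < 3, the set is linearly dependent.
Indeed w₁ - w₂ = 0.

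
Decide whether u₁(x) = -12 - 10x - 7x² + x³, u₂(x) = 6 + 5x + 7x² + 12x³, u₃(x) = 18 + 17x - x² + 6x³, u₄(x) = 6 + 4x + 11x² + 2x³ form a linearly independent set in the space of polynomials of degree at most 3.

linearly dependent

Take coordinates with respect to the standard basis {1, x, …, x³}.
Form the 4×4 matrix with these as columns; its determinant is 0.
A zero determinant means the columns are linearly dependent.
Indeed 2u₁ - u₂ + u₃ + 2u₄ = 0.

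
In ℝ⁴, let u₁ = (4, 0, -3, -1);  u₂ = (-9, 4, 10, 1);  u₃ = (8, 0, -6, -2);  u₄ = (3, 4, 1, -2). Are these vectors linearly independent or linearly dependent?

One vector is a scalar multiple of another, so the set is dependent.

linearly dependent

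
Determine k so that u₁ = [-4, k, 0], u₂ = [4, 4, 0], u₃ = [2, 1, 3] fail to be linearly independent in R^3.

The set is linearly dependent precisely when det[u₁; u₂; u₃] = 0.
Cofactor expansion gives det = -12*k - 48.
Solving -12*k - 48 = 0 yields k = -4.

k = -4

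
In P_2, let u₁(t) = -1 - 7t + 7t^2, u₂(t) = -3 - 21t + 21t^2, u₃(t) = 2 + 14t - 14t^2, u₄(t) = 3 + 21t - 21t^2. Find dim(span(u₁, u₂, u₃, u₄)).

dim = 1

Represent each element by its coordinate vector in ℝ³.
Put the 3×4 matrix [u₁|u₂|u₃|u₄] into echelon form.
Exactly 1 pivot survives; hence the rank is 1.
(With 4 elements in a 3-dimensional space the rank is at most 3.)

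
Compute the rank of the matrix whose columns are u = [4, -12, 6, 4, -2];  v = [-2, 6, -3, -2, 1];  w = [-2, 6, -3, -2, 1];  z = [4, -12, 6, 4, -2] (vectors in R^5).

Row-reduce the 4×5 matrix with these as rows.
Reduction leaves 1 leading entry, giving rank 1.

rank 1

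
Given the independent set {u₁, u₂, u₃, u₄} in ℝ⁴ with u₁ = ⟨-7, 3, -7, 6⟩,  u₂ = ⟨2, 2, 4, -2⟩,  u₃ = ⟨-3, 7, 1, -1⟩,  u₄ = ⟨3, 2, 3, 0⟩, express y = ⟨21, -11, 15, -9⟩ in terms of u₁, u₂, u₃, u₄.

Set up the augmented matrix [u₁ | u₂ | u₃ | u₄ | y] and row-reduce.
Row-reducing the augmented matrix gives the unique coefficients (α₁, …, α₄) = (-2, -1, -1, 2).

y = -2u₁ - u₂ - u₃ + 2u₄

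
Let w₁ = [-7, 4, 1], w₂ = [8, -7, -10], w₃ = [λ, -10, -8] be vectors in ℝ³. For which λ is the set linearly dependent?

Dependence holds iff the 3×3 matrix [w₁ w₂ w₃] is singular.
Cofactor expansion gives det = 484 - 33*λ.
This vanishes exactly when λ = 44/3.

λ = 44/3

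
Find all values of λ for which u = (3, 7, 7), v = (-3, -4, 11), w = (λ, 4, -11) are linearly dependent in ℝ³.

The vectors are dependent exactly when the determinant of the matrix with rows u, v, w vanishes.
Cofactor expansion gives det = 105*λ - 315.
Setting this to zero gives λ = 3.

λ = 3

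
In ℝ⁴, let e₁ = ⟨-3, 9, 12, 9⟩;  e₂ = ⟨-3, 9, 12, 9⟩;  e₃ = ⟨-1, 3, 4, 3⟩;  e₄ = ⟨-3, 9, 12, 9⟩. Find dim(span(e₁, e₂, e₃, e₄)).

dim = 1

Put the 4×4 matrix [e₁|e₂|e₃|e₄] into echelon form.
The echelon form has 1 nonzero row, so the rank is 1.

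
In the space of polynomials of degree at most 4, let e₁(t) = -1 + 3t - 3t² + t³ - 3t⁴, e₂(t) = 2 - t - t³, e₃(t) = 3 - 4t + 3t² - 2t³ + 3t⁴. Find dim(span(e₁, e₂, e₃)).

Pass to coordinate vectors with respect to the basis {1, t, …, t⁴}.
Row-reduce the 3×5 matrix with these as rows.
There are 2 pivot columns, so rank = 2.

dim = 2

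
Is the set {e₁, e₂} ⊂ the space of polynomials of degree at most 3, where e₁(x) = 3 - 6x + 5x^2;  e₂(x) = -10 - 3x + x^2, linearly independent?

linearly independent

Take coordinates with respect to the standard basis {1, x, …, x^3}.
Row-reduce the matrix whose columns are e₁, e₂.
The reduction yields 2 nonzero rows, so the rank is 2.
Since rank = 2 (the number of vectors), the set is linearly independent.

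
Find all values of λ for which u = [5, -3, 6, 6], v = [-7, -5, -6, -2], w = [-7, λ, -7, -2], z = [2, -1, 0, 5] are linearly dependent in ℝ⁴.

λ = -23/6

Dependence holds iff the 4×4 matrix [u v w z] is singular.
Expanding, det = -108*λ - 414.
This vanishes exactly when λ = -23/6.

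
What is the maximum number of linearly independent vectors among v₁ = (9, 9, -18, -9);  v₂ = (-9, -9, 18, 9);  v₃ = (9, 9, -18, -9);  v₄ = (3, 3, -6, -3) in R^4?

1

Apply Gaussian elimination to the matrix whose rows are v₁, v₂, v₃, v₄.
Reduction leaves 1 leading entry, giving rank 1.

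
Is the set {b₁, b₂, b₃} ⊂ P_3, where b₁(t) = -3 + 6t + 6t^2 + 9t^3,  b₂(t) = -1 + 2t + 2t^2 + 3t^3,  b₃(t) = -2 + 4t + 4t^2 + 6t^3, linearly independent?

linearly dependent

Write each element as a coordinate vector in ℝ⁴ using {1, t, …, t^3}.
One vector is a scalar multiple of another, so the set is dependent.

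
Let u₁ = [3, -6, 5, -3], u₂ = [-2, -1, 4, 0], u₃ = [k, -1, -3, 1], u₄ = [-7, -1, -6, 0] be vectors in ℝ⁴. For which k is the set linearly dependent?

k = -41/3

The set is linearly dependent precisely when det[u₁; u₂; u₃; u₄] = 0.
The determinant works out to -30*k - 410.
Setting this to zero gives k = -41/3.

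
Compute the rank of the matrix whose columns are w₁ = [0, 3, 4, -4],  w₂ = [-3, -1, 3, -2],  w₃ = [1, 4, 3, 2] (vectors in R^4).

3

Form the matrix with w₁, w₂, w₃ as columns and reduce.
There are 3 pivot columns, so rank = 3.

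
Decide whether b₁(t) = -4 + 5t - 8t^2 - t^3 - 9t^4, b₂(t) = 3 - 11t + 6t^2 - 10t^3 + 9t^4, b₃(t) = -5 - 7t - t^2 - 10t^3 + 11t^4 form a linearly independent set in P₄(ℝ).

linearly independent

Take coordinates with respect to the standard basis {1, t, …, t^4}.
Row-reduce the matrix whose columns are b₁, b₂, b₃.
The reduction yields 3 nonzero rows, so the rank is 3.
Since rank = 3 (the number of vectors), the set is linearly independent.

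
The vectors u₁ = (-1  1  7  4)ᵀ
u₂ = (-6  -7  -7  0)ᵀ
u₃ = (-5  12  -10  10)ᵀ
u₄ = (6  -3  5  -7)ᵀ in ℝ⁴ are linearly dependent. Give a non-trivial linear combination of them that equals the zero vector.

u₁ + u₂ + u₃ + 2u₄ = 0

Set up α₁u₁ + … + α₄u₄ = 0 and solve the homogeneous system.
One solution (up to scaling) is (1, 1, 1, 2).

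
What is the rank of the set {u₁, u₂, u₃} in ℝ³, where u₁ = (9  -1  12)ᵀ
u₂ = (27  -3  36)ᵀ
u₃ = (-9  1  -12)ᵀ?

rank 1

Form the matrix with u₁, u₂, u₃ as columns and reduce.
Exactly 1 pivot survives; hence the rank is 1.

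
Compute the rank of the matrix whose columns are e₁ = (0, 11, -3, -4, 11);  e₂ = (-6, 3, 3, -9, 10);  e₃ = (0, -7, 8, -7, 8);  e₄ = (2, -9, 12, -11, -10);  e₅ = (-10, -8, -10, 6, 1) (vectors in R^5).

rank 5

Form the matrix with e₁, e₂, e₃, e₄, e₅ as columns and reduce.
Reduction leaves 5 leading entries, giving rank 5.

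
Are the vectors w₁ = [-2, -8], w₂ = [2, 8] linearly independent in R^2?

The matrix [w₁|w₂] has determinant 0.
A zero determinant means the columns are linearly dependent.

linearly dependent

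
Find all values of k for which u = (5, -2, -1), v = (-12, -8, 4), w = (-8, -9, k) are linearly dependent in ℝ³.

Place the vectors as rows of a 3×3 matrix; dependence ⇔ determinant zero.
The determinant works out to 200 - 64*k.
Setting this to zero gives k = 25/8.

k = 25/8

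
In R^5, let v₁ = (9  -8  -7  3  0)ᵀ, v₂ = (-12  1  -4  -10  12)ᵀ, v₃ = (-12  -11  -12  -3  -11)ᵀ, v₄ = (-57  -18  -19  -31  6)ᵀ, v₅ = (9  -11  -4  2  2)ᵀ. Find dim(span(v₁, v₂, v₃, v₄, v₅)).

dim = 4

Form the matrix with v₁, v₂, v₃, v₄, v₅ as columns and reduce.
Exactly 4 pivots survive; hence the rank is 4.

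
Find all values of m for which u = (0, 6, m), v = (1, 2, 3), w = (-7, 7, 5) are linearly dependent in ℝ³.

m = 52/7

Dependence holds iff the 3×3 matrix [u v w] is singular.
Expanding, det = 21*m - 156.
Setting this to zero gives m = 52/7.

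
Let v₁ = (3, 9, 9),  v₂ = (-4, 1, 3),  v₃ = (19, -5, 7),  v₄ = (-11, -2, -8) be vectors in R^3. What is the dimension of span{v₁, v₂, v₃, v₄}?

Form the matrix with v₁, v₂, v₃, v₄ as columns and reduce.
Reduction leaves 3 leading entries, giving rank 3.
(With 4 elements in a 3-dimensional space the rank is at most 3.)

dim = 3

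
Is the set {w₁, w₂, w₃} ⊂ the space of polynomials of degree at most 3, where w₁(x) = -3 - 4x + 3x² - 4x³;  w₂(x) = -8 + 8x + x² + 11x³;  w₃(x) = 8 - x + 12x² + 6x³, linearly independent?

Write each element as a coordinate vector in ℝ⁴ using {1, x, …, x³}.
Row-reduce the matrix whose columns are w₁, w₂, w₃.
The reduction yields 3 nonzero rows, so the rank is 3.
Since rank = 3 (the number of vectors), the set is linearly independent.

linearly independent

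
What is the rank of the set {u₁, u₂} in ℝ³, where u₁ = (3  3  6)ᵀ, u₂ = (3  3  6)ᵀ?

1

Put the 3×2 matrix [u₁|u₂] into echelon form.
The echelon form has 1 nonzero row, so the rank is 1.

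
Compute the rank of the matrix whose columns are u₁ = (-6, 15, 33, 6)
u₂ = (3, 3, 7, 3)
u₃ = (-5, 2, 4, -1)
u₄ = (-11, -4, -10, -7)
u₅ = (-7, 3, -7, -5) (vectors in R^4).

Form the matrix with u₁, u₂, u₃, u₄, u₅ as columns and reduce.
There are 3 pivot columns, so rank = 3.
(With 5 elements in a 4-dimensional space the rank is at most 4.)

rank 3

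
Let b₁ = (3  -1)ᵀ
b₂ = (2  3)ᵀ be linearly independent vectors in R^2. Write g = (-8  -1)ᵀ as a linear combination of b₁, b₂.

Solve the system with b₁, b₂ as columns and g as the right-hand side.
Back-substitution yields (a₁, a₂) = (-2, -1).

g = -2b₁ - b₂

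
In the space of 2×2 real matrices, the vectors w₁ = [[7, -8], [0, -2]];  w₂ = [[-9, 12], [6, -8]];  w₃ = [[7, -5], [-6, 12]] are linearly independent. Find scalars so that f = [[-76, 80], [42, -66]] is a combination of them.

f = -3w₁ + 3w₂ - 4w₃

Work in coordinates with respect to the standard basis {E₁₁, E₁₂, E₂₁, E₂₂}.
Solve the system with w₁, w₂, w₃ as columns and f as the right-hand side.
The system has the unique solution (α₁, α₂, α₃) = (-3, 3, -4).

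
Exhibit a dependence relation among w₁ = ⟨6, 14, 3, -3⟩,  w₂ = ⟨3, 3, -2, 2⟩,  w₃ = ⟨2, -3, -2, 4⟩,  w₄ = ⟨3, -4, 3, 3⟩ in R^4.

w₁ - 3w₂ + 3w₃ - w₄ = 0

Row-reduce the matrix with w₁, w₂, w₃, w₄ as columns; the null space gives the coefficients.
One solution (up to scaling) is (1, -3, 3, -1).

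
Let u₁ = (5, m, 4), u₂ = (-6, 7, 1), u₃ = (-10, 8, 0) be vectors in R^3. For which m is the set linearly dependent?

m = 24/5

Place the vectors as rows of a 3×3 matrix; dependence ⇔ determinant zero.
The determinant works out to 48 - 10*m.
Solving 48 - 10*m = 0 yields m = 24/5.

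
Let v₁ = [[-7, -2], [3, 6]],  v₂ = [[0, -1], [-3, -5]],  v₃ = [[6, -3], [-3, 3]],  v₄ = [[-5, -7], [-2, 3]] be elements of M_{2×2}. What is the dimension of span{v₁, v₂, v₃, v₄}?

4

Use coordinates relative to {E₁₁, E₁₂, E₂₁, E₂₂}.
Form the matrix with v₁, v₂, v₃, v₄ as columns and reduce.
Reduction leaves 4 leading entries, giving rank 4.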